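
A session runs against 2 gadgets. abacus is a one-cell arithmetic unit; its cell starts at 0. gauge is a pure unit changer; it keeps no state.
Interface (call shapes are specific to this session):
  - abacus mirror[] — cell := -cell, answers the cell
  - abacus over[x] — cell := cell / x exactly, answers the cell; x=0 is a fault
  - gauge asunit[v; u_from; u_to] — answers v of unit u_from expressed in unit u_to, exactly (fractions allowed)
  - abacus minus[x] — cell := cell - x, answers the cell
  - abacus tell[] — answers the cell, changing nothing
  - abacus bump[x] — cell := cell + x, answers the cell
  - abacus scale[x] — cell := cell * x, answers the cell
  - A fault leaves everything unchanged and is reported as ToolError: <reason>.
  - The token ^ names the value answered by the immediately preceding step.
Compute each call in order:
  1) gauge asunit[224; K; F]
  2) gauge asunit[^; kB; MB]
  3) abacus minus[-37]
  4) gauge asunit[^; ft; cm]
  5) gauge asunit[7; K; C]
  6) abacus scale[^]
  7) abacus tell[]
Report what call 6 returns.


Answer: -196951/20

Derivation:
-- gauge asunit(v='224', u_from='K', u_to='F') == -5647/100
-- gauge asunit(v='^', u_from='kB', u_to='MB') == -5647/100000
-- abacus minus(x='-37') == 37
-- gauge asunit(v='^', u_from='ft', u_to='cm') == 28194/25
-- gauge asunit(v='7', u_from='K', u_to='C') == -5323/20
-- abacus scale(x='^') == -196951/20
-- abacus tell() == -196951/20


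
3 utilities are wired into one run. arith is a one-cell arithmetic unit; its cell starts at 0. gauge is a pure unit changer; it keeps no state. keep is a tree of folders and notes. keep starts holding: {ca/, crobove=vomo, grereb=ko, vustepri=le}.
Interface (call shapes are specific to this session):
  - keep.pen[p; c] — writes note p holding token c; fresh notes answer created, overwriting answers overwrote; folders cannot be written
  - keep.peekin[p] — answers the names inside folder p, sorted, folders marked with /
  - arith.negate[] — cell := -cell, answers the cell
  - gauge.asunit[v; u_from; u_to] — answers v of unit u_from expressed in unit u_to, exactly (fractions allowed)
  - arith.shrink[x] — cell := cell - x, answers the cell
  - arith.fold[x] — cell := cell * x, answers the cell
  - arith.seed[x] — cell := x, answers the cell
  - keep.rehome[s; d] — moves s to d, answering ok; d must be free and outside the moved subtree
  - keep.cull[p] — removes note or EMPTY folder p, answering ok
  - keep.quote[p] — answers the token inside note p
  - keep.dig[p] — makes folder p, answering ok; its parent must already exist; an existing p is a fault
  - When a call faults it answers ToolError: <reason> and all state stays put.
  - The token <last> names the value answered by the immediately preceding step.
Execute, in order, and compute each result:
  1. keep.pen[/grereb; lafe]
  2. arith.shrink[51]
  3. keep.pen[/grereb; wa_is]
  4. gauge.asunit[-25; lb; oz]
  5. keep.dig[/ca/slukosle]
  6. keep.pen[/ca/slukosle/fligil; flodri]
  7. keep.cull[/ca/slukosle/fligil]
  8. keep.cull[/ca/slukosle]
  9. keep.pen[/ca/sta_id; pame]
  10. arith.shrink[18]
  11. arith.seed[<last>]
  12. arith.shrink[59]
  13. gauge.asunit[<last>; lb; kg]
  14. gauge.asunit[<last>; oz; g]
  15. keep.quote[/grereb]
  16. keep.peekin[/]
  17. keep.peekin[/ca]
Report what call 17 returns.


Answer: [sta_id]

Derivation:
→ pen(p='/grereb', c='lafe')
← overwrote
→ shrink(x='51')
← -51
→ pen(p='/grereb', c='wa_is')
← overwrote
→ asunit(v='-25', u_from='lb', u_to='oz')
← -400
→ dig(p='/ca/slukosle')
← ok
→ pen(p='/ca/slukosle/fligil', c='flodri')
← created
→ cull(p='/ca/slukosle/fligil')
← ok
→ cull(p='/ca/slukosle')
← ok
→ pen(p='/ca/sta_id', c='pame')
← created
→ shrink(x='18')
← -69
→ seed(x='<last>')
← -69
→ shrink(x='59')
← -128
→ asunit(v='<last>', u_from='lb', u_to='kg')
← -45359237/781250
→ asunit(v='<last>', u_from='oz', u_to='g')
← -2057460381222169/1250000000000
→ quote(p='/grereb')
← wa_is
→ peekin(p='/')
← [ca/, crobove, grereb, vustepri]
→ peekin(p='/ca')
← [sta_id]


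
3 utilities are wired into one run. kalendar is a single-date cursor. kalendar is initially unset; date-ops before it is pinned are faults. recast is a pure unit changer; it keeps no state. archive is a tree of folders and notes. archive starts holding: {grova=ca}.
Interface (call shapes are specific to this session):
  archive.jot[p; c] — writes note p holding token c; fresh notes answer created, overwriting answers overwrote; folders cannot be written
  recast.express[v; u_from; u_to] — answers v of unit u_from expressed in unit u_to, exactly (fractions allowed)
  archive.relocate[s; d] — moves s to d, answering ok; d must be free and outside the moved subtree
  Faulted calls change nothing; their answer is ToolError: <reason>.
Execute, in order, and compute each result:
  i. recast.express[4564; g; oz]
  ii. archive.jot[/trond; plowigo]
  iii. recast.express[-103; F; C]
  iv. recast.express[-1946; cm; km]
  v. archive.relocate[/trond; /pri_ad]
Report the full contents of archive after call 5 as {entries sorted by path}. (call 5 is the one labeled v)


[in] recast.express 4564 g oz
:: 1043200000/6479891
[in] archive.jot /trond plowigo
:: created
[in] recast.express -103 F C
:: -75
[in] recast.express -1946 cm km
:: -973/50000
[in] archive.relocate /trond /pri_ad
:: ok

Answer: {grova=ca, pri_ad=plowigo}


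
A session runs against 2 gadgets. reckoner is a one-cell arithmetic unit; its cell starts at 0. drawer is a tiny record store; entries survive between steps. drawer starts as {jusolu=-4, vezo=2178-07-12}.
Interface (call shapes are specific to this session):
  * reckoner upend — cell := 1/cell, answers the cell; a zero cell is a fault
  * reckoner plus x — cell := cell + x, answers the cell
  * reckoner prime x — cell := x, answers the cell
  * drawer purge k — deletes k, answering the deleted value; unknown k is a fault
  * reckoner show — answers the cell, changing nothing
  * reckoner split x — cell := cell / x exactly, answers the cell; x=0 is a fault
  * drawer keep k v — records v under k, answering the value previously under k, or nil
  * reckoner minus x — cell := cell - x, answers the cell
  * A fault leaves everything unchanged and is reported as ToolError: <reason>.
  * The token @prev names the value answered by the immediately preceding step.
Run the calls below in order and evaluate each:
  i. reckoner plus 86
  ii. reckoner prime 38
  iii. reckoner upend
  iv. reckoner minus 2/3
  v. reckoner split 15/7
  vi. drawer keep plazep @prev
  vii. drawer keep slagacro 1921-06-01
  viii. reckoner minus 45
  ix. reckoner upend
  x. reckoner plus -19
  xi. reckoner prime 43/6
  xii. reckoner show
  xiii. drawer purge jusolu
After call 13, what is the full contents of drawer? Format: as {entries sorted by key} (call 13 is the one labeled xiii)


~$ reckoner plus 86
= 86
~$ reckoner prime 38
= 38
~$ reckoner upend
= 1/38
~$ reckoner minus 2/3
= -73/114
~$ reckoner split 15/7
= -511/1710
~$ drawer keep plazep @prev
= nil
~$ drawer keep slagacro 1921-06-01
= nil
~$ reckoner minus 45
= -77461/1710
~$ reckoner upend
= -1710/77461
~$ reckoner plus -19
= -1473469/77461
~$ reckoner prime 43/6
= 43/6
~$ reckoner show
= 43/6
~$ drawer purge jusolu
= -4

Answer: {plazep=-511/1710, slagacro=1921-06-01, vezo=2178-07-12}


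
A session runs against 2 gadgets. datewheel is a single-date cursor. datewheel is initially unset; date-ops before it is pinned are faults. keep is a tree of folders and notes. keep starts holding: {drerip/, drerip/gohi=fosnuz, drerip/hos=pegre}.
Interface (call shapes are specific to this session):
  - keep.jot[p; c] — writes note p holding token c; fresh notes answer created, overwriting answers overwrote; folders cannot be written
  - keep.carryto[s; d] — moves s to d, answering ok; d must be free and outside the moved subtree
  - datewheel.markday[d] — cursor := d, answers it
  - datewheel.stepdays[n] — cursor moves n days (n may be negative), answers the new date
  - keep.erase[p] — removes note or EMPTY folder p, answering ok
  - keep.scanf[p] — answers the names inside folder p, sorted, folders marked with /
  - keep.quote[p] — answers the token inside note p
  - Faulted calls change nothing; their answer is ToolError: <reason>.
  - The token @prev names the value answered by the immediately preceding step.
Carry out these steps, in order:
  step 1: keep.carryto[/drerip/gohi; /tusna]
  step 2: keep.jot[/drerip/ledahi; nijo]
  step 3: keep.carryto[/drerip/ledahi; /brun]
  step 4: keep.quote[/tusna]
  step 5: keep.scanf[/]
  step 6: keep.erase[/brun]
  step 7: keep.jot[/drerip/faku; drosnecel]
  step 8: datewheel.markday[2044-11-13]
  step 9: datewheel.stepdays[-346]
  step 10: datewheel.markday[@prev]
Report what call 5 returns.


Step: keep.carryto[s='/drerip/gohi'; d='/tusna']
Result: ok
Step: keep.jot[p='/drerip/ledahi'; c='nijo']
Result: created
Step: keep.carryto[s='/drerip/ledahi'; d='/brun']
Result: ok
Step: keep.quote[p='/tusna']
Result: fosnuz
Step: keep.scanf[p='/']
Result: [brun, drerip/, tusna]
Step: keep.erase[p='/brun']
Result: ok
Step: keep.jot[p='/drerip/faku'; c='drosnecel']
Result: created
Step: datewheel.markday[d='2044-11-13']
Result: 2044-11-13
Step: datewheel.stepdays[n='-346']
Result: 2043-12-03
Step: datewheel.markday[d='@prev']
Result: 2043-12-03

Answer: [brun, drerip/, tusna]


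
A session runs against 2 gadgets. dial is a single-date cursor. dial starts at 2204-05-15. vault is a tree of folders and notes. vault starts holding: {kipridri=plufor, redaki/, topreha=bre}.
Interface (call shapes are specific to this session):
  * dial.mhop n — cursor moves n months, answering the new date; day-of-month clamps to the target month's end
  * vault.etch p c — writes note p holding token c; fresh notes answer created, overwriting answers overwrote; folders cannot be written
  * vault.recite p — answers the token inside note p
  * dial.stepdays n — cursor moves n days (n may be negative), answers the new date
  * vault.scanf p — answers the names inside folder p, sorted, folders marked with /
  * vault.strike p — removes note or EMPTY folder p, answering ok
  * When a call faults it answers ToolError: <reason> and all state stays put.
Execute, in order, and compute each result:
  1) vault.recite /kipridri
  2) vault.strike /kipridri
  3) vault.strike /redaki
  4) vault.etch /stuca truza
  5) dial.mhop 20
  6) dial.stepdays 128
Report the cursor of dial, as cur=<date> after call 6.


> vault.recite p→/kipridri
[out] plufor
> vault.strike p→/kipridri
[out] ok
> vault.strike p→/redaki
[out] ok
> vault.etch p→/stuca c→truza
[out] created
> dial.mhop n→20
[out] 2206-01-15
> dial.stepdays n→128
[out] 2206-05-23

Answer: cur=2206-05-23


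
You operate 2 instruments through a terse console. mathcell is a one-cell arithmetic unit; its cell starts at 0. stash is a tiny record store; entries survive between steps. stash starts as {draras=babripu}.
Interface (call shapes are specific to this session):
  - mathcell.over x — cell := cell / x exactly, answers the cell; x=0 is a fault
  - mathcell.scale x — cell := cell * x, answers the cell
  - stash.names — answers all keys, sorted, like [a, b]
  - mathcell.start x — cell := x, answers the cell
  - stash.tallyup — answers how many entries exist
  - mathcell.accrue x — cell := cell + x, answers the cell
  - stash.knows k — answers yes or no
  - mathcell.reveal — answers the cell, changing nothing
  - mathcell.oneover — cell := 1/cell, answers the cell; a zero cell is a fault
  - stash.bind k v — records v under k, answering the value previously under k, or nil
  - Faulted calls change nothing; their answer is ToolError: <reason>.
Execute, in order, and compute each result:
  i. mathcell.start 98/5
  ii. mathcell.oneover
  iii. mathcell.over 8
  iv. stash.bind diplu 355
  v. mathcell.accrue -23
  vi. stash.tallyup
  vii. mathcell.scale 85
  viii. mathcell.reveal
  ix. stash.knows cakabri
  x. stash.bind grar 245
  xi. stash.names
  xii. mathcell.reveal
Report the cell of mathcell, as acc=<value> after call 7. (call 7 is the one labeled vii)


[in] mathcell.start x=98/5
  98/5
[in] mathcell.oneover
  5/98
[in] mathcell.over x=8
  5/784
[in] stash.bind k=diplu v=355
  nil
[in] mathcell.accrue x=-23
  -18027/784
[in] stash.tallyup
  2
[in] mathcell.scale x=85
  -1532295/784
[in] mathcell.reveal
  -1532295/784
[in] stash.knows k=cakabri
  no
[in] stash.bind k=grar v=245
  nil
[in] stash.names
  [diplu, draras, grar]
[in] mathcell.reveal
  -1532295/784

Answer: acc=-1532295/784


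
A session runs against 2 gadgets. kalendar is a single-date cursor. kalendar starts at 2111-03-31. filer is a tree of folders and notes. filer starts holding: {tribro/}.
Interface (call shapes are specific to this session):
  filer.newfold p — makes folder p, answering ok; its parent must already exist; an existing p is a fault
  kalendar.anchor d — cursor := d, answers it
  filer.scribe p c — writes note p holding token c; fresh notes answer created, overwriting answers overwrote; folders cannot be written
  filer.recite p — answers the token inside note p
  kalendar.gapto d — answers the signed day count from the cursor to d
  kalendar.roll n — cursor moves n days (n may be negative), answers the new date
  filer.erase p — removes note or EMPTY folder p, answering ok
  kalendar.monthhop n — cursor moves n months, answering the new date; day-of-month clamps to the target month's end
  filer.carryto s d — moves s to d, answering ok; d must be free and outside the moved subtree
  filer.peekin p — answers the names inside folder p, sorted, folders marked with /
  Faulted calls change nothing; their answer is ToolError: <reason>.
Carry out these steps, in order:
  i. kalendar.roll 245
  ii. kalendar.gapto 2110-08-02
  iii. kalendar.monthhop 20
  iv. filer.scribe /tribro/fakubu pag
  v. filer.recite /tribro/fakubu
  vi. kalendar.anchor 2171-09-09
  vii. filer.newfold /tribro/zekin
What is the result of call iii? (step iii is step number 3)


Answer: 2113-08-01

Derivation:
I try roll passing n='245', and observe 2111-12-01.
I call gapto passing d='2110-08-02', which returns -486.
Using monthhop passing n='20', — result: 2113-08-01.
I invoke scribe passing p='/tribro/fakubu', c='pag', and get created.
Calling recite passing p='/tribro/fakubu', and get pag.
I run anchor passing d='2171-09-09', — result: 2171-09-09.
Calling newfold passing p='/tribro/zekin', and see ok.


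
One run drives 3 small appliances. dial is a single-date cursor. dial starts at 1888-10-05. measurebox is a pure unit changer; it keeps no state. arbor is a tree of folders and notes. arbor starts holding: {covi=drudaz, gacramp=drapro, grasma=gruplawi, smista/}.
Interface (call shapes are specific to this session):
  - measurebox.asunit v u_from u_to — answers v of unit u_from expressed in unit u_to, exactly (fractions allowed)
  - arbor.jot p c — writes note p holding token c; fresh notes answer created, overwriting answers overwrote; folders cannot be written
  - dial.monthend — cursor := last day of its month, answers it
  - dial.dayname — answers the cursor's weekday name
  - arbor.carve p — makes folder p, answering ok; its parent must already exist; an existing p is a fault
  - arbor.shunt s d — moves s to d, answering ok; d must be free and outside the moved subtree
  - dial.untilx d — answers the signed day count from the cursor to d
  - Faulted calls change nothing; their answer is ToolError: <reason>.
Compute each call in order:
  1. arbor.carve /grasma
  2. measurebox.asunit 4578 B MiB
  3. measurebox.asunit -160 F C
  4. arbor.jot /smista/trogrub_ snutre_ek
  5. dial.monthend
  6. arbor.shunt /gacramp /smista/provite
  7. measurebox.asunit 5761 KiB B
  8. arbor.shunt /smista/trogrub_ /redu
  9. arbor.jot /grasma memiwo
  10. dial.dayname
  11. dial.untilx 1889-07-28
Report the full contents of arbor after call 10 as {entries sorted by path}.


# arbor.carve(p: /grasma) => ToolError: exists
# measurebox.asunit(v: 4578, u_from: B, u_to: MiB) => 2289/524288
# measurebox.asunit(v: -160, u_from: F, u_to: C) => -320/3
# arbor.jot(p: /smista/trogrub_, c: snutre_ek) => created
# dial.monthend() => 1888-10-31
# arbor.shunt(s: /gacramp, d: /smista/provite) => ok
# measurebox.asunit(v: 5761, u_from: KiB, u_to: B) => 5899264
# arbor.shunt(s: /smista/trogrub_, d: /redu) => ok
# arbor.jot(p: /grasma, c: memiwo) => overwrote
# dial.dayname() => Wednesday
# dial.untilx(d: 1889-07-28) => 270

Answer: {covi=drudaz, grasma=memiwo, redu=snutre_ek, smista/, smista/provite=drapro}


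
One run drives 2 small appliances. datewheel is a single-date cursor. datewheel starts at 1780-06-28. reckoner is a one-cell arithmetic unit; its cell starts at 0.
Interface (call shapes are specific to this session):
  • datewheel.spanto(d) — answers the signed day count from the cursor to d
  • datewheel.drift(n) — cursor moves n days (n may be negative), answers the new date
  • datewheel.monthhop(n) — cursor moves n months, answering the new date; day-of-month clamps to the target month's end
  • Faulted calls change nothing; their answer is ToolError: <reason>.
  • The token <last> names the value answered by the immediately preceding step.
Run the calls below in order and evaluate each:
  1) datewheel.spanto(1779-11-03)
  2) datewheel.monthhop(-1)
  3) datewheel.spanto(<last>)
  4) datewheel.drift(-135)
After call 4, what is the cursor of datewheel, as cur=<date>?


Now I run datewheel.spanto on d='1779-11-03', yielding -238.
Next I call datewheel.monthhop on n='-1', which returns 1780-05-28.
Next I call datewheel.spanto on d='<last>': 0.
Then datewheel.drift on n='-135', which returns 1780-01-14.

Answer: cur=1780-01-14


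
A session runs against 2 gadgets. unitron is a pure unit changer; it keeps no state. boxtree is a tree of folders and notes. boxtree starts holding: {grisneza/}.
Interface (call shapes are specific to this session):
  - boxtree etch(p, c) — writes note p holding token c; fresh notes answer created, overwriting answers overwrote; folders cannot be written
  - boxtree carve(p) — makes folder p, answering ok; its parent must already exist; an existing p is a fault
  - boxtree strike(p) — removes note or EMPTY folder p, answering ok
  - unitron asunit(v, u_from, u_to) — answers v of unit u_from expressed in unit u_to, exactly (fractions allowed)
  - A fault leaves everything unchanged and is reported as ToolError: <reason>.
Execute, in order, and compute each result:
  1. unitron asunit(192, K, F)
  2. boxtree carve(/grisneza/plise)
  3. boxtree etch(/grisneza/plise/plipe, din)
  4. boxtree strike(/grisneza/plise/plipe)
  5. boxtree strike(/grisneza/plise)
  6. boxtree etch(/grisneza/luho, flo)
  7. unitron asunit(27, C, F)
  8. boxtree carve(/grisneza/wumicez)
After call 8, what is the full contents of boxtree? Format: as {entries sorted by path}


Answer: {grisneza/, grisneza/luho=flo, grisneza/wumicez/}

Derivation:
I use unitron asunit on v: 192, u_from: K, u_to: F, yielding -11407/100.
I run boxtree carve on p: /grisneza/plise, yielding ok.
Calling boxtree etch on p: /grisneza/plise/plipe, c: din, → created.
I use boxtree strike on p: /grisneza/plise/plipe, and get ok.
I use boxtree strike on p: /grisneza/plise, and get ok.
Calling boxtree etch on p: /grisneza/luho, c: flo: created.
Using unitron asunit on v: 27, u_from: C, u_to: F, → 403/5.
Then boxtree carve on p: /grisneza/wumicez, giving ok.


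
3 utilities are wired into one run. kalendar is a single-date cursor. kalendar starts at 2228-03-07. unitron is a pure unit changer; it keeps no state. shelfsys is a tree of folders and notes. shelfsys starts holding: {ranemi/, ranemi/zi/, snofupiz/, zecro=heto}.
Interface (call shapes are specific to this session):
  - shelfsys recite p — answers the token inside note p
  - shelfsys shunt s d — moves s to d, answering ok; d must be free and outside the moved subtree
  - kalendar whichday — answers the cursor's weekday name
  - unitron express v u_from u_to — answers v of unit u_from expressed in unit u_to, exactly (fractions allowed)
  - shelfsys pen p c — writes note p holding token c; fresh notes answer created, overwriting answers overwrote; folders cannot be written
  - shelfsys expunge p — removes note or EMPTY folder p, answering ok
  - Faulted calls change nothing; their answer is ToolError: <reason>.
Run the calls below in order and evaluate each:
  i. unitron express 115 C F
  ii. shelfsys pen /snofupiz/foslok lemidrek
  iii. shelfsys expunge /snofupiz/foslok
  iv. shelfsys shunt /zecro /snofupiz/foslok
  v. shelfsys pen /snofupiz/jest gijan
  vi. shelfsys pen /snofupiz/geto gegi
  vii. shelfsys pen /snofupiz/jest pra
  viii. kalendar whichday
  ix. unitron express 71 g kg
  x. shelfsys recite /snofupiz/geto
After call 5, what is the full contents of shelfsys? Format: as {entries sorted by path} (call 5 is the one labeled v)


Answer: {ranemi/, ranemi/zi/, snofupiz/, snofupiz/foslok=heto, snofupiz/jest=gijan}

Derivation:
-- 1. unitron express(v→115, u_from→C, u_to→F) -> 239
-- 2. shelfsys pen(p→/snofupiz/foslok, c→lemidrek) -> created
-- 3. shelfsys expunge(p→/snofupiz/foslok) -> ok
-- 4. shelfsys shunt(s→/zecro, d→/snofupiz/foslok) -> ok
-- 5. shelfsys pen(p→/snofupiz/jest, c→gijan) -> created
-- 6. shelfsys pen(p→/snofupiz/geto, c→gegi) -> created
-- 7. shelfsys pen(p→/snofupiz/jest, c→pra) -> overwrote
-- 8. kalendar whichday() -> Friday
-- 9. unitron express(v→71, u_from→g, u_to→kg) -> 71/1000
-- 10. shelfsys recite(p→/snofupiz/geto) -> gegi


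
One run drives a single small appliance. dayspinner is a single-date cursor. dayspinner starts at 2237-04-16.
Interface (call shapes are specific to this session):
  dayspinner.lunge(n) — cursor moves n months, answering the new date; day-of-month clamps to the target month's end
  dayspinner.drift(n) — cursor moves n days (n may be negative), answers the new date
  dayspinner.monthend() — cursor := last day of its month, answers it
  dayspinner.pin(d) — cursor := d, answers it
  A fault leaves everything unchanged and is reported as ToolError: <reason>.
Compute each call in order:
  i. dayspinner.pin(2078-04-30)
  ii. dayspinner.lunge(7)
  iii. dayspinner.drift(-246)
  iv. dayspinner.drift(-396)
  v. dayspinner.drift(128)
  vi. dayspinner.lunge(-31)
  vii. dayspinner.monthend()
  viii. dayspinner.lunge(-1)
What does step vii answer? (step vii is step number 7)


Answer: 2074-12-31

Derivation:
! dayspinner.pin(d=2078-04-30) => 2078-04-30
! dayspinner.lunge(n=7) => 2078-11-30
! dayspinner.drift(n=-246) => 2078-03-29
! dayspinner.drift(n=-396) => 2077-02-26
! dayspinner.drift(n=128) => 2077-07-04
! dayspinner.lunge(n=-31) => 2074-12-04
! dayspinner.monthend() => 2074-12-31
! dayspinner.lunge(n=-1) => 2074-11-30


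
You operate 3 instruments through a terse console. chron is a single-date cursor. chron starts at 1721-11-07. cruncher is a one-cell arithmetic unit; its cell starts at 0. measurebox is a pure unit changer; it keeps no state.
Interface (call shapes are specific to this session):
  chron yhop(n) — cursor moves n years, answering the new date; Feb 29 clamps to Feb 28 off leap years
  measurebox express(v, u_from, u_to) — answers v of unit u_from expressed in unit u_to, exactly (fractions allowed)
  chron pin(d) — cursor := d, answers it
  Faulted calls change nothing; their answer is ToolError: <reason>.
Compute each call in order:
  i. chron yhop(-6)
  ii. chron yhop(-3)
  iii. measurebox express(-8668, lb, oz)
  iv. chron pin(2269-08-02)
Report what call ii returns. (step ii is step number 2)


-- chron yhop(n: -6) => 1715-11-07
-- chron yhop(n: -3) => 1712-11-07
-- measurebox express(v: -8668, u_from: lb, u_to: oz) => -138688
-- chron pin(d: 2269-08-02) => 2269-08-02

Answer: 1712-11-07


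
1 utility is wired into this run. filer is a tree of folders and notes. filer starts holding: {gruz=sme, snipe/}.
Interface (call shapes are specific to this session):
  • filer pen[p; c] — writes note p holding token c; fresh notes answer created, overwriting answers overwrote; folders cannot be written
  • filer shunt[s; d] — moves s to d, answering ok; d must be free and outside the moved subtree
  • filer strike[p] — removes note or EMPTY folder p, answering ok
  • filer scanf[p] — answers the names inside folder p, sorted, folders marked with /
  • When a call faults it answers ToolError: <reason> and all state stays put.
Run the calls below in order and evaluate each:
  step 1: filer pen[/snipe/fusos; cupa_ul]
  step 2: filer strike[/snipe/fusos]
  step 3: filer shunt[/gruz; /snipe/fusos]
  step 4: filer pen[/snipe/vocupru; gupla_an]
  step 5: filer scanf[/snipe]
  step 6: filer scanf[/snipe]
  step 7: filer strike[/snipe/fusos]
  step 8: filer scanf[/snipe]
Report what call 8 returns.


Answer: [vocupru]

Derivation:
[in] filer pen /snipe/fusos cupa_ul
= created
[in] filer strike /snipe/fusos
= ok
[in] filer shunt /gruz /snipe/fusos
= ok
[in] filer pen /snipe/vocupru gupla_an
= created
[in] filer scanf /snipe
= [fusos, vocupru]
[in] filer scanf /snipe
= [fusos, vocupru]
[in] filer strike /snipe/fusos
= ok
[in] filer scanf /snipe
= [vocupru]


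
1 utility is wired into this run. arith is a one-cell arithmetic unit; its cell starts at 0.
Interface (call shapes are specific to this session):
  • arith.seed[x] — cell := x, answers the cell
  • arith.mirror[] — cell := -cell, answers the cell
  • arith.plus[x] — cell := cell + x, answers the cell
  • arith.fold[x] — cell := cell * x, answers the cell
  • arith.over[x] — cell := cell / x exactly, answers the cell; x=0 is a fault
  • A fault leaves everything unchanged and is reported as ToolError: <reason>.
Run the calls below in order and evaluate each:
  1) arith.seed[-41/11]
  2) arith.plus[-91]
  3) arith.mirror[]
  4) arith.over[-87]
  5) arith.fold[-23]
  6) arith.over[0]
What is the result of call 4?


// arith.seed(x='-41/11') -> -41/11
// arith.plus(x='-91') -> -1042/11
// arith.mirror() -> 1042/11
// arith.over(x='-87') -> -1042/957
// arith.fold(x='-23') -> 23966/957
// arith.over(x='0') -> ToolError: division by zero

Answer: -1042/957


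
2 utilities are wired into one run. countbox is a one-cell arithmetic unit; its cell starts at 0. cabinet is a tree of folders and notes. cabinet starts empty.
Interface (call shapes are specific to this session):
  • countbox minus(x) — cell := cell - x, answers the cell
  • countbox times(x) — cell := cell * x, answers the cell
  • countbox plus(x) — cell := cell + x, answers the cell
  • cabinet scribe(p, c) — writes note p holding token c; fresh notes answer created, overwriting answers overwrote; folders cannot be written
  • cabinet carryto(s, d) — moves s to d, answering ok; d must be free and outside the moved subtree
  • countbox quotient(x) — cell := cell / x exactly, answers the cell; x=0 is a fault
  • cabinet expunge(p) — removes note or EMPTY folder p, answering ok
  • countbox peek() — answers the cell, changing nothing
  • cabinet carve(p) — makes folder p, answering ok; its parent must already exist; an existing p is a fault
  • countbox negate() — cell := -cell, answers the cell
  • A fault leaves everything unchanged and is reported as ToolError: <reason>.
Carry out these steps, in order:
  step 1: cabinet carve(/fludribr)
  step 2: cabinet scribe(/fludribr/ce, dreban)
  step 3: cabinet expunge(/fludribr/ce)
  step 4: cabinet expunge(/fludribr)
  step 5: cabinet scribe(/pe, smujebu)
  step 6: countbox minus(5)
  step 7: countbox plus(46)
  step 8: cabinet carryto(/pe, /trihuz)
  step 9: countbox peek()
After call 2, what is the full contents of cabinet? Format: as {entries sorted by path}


Answer: {fludribr/, fludribr/ce=dreban}

Derivation:
==> cabinet carve(p='/fludribr')
<== ok
==> cabinet scribe(p='/fludribr/ce', c='dreban')
<== created
==> cabinet expunge(p='/fludribr/ce')
<== ok
==> cabinet expunge(p='/fludribr')
<== ok
==> cabinet scribe(p='/pe', c='smujebu')
<== created
==> countbox minus(x='5')
<== -5
==> countbox plus(x='46')
<== 41
==> cabinet carryto(s='/pe', d='/trihuz')
<== ok
==> countbox peek()
<== 41


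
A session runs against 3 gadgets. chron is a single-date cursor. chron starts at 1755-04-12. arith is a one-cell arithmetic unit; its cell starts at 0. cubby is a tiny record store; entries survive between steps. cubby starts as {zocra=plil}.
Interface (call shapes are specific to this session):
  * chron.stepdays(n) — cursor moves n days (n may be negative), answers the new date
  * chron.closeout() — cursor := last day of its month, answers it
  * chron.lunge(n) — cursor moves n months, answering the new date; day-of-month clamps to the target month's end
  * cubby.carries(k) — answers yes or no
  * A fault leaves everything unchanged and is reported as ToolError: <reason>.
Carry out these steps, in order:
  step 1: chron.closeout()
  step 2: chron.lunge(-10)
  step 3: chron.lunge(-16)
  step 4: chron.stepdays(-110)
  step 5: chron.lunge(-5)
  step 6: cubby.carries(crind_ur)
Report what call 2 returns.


CALL closeout[]
RET  1755-04-30
CALL lunge[-10]
RET  1754-06-30
CALL lunge[-16]
RET  1753-02-28
CALL stepdays[-110]
RET  1752-11-10
CALL lunge[-5]
RET  1752-06-10
CALL carries[crind_ur]
RET  no

Answer: 1754-06-30


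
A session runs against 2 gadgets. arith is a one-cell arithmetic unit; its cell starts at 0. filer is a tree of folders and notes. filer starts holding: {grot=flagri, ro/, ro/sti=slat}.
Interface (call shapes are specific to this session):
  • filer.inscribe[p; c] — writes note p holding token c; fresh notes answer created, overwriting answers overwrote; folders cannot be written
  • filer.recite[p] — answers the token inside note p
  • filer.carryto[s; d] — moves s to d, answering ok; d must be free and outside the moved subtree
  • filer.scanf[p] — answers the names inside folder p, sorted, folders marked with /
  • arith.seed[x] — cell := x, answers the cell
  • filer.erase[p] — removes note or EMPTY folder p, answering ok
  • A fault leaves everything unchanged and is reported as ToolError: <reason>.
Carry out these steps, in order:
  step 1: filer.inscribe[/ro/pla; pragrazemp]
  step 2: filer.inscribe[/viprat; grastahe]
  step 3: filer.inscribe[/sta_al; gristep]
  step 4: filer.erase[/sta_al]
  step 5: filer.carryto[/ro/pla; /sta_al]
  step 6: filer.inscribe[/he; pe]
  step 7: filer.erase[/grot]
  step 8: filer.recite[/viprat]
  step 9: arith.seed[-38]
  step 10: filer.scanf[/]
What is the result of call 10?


Answer: [he, ro/, sta_al, viprat]

Derivation:
% 1. inscribe(p: /ro/pla, c: pragrazemp) ~> created
% 2. inscribe(p: /viprat, c: grastahe) ~> created
% 3. inscribe(p: /sta_al, c: gristep) ~> created
% 4. erase(p: /sta_al) ~> ok
% 5. carryto(s: /ro/pla, d: /sta_al) ~> ok
% 6. inscribe(p: /he, c: pe) ~> created
% 7. erase(p: /grot) ~> ok
% 8. recite(p: /viprat) ~> grastahe
% 9. seed(x: -38) ~> -38
% 10. scanf(p: /) ~> [he, ro/, sta_al, viprat]


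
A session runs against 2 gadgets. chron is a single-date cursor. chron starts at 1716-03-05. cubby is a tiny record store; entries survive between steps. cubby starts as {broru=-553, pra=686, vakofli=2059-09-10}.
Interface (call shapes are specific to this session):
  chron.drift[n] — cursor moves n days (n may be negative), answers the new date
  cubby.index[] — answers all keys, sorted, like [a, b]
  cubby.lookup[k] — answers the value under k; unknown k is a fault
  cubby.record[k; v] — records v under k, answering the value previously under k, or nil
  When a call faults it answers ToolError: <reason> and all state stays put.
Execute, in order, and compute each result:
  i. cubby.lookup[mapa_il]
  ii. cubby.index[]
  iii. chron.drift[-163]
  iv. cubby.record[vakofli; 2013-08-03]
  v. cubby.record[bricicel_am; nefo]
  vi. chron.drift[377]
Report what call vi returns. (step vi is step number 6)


Answer: 1716-10-05

Derivation:
% lookup k→mapa_il
= ToolError: no such key mapa_il
% index
= [broru, pra, vakofli]
% drift n→-163
= 1715-09-24
% record k→vakofli v→2013-08-03
= 2059-09-10
% record k→bricicel_am v→nefo
= nil
% drift n→377
= 1716-10-05


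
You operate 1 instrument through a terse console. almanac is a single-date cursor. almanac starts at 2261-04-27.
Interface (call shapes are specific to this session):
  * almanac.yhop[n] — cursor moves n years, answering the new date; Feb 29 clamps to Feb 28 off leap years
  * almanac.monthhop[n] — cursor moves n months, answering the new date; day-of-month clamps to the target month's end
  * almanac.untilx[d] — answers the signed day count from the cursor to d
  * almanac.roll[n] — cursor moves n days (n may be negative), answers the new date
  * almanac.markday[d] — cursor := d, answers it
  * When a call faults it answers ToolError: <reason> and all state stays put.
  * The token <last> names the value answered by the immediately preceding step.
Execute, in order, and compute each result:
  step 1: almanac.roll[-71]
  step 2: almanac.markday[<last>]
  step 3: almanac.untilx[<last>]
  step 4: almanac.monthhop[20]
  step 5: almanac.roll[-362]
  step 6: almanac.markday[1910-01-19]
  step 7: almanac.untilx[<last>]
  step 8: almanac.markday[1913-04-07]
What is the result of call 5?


Answer: 2261-10-18

Derivation:
>>> almanac.roll n→-71
:: 2261-02-15
>>> almanac.markday d→<last>
:: 2261-02-15
>>> almanac.untilx d→<last>
:: 0
>>> almanac.monthhop n→20
:: 2262-10-15
>>> almanac.roll n→-362
:: 2261-10-18
>>> almanac.markday d→1910-01-19
:: 1910-01-19
>>> almanac.untilx d→<last>
:: 0
>>> almanac.markday d→1913-04-07
:: 1913-04-07


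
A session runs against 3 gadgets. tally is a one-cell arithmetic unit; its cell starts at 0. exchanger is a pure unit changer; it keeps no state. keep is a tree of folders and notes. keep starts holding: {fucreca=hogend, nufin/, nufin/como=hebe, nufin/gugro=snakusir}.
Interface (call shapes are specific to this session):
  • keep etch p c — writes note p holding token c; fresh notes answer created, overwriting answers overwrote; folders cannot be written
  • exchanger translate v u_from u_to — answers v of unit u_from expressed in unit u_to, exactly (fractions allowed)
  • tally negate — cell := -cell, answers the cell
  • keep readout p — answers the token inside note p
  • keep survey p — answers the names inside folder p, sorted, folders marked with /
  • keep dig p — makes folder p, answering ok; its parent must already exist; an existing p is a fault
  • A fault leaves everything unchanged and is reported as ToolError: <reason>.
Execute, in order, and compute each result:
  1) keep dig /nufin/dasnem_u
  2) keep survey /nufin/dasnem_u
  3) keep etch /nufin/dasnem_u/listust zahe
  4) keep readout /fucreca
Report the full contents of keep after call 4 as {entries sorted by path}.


# 1. keep dig(p→/nufin/dasnem_u) == ok
# 2. keep survey(p→/nufin/dasnem_u) == []
# 3. keep etch(p→/nufin/dasnem_u/listust, c→zahe) == created
# 4. keep readout(p→/fucreca) == hogend

Answer: {fucreca=hogend, nufin/, nufin/como=hebe, nufin/dasnem_u/, nufin/dasnem_u/listust=zahe, nufin/gugro=snakusir}


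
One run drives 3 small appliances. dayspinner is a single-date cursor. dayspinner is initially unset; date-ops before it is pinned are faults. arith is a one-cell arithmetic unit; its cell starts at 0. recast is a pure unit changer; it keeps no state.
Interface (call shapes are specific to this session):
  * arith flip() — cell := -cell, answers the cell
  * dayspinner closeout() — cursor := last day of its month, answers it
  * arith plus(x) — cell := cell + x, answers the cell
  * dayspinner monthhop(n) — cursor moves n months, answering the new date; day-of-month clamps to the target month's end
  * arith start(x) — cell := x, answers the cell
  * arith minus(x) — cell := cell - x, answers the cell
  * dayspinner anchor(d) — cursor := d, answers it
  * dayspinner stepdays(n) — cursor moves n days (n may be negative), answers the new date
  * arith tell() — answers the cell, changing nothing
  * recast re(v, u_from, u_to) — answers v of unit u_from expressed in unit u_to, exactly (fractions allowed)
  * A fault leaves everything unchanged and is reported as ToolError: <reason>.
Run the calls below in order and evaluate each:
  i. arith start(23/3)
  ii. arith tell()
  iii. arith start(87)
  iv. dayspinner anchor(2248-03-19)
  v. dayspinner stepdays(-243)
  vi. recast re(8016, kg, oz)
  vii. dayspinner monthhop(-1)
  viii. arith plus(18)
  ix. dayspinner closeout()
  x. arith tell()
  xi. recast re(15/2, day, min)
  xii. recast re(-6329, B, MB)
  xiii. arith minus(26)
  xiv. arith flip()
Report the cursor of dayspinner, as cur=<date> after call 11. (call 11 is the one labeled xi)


Answer: cur=2247-06-30

Derivation:
Invoking arith start passing x=23/3, → 23/3.
Now I run arith tell(), and get 23/3.
I run arith start passing x=87: 87.
I call dayspinner anchor passing d=2248-03-19: 2248-03-19.
I use dayspinner stepdays passing n=-243, → 2247-07-20.
I call recast re passing v=8016, u_from=kg, u_to=oz, — result: 12825600000000/45359237.
I try dayspinner monthhop passing n=-1, which returns 2247-06-20.
I use arith plus passing x=18, yielding 105.
Next I call dayspinner closeout, and see 2247-06-30.
Calling arith tell, and observe 105.
I call recast re passing v=15/2, u_from=day, u_to=min, yielding 10800.
I invoke recast re passing v=-6329, u_from=B, u_to=MB: -6329/1000000.
I run arith minus passing x=26, yielding 79.
Calling arith flip(), and observe -79.


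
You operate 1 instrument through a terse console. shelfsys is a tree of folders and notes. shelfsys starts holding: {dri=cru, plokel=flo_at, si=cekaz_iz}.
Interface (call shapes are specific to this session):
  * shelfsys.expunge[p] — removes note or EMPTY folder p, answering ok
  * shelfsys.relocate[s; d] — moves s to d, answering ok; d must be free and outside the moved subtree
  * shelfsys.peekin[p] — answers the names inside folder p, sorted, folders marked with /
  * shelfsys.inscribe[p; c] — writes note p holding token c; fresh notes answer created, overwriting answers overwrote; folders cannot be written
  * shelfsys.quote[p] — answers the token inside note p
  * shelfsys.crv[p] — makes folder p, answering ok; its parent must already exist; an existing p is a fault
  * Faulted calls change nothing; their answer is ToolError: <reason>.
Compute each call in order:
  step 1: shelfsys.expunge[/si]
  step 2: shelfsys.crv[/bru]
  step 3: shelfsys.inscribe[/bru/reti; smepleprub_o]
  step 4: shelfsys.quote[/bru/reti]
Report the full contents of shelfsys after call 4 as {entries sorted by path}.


-- shelfsys.expunge(p→/si) : ok
-- shelfsys.crv(p→/bru) : ok
-- shelfsys.inscribe(p→/bru/reti, c→smepleprub_o) : created
-- shelfsys.quote(p→/bru/reti) : smepleprub_o

Answer: {bru/, bru/reti=smepleprub_o, dri=cru, plokel=flo_at}


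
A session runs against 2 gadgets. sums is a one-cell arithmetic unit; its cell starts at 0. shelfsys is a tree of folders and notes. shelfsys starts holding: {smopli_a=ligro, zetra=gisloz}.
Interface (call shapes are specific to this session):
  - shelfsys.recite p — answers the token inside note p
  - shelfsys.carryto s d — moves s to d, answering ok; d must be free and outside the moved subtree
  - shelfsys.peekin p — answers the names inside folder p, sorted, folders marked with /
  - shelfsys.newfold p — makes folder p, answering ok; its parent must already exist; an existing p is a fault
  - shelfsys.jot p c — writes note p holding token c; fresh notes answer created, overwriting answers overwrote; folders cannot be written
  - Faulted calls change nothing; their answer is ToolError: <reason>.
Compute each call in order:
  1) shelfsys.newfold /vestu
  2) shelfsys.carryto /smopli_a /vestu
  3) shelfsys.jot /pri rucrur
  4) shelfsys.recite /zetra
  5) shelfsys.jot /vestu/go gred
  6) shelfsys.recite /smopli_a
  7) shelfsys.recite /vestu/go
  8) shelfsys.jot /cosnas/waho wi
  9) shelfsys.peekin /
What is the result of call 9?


! newfold(p→/vestu) => ok
! carryto(s→/smopli_a, d→/vestu) => ToolError: exists
! jot(p→/pri, c→rucrur) => created
! recite(p→/zetra) => gisloz
! jot(p→/vestu/go, c→gred) => created
! recite(p→/smopli_a) => ligro
! recite(p→/vestu/go) => gred
! jot(p→/cosnas/waho, c→wi) => ToolError: no parent
! peekin(p→/) => [pri, smopli_a, vestu/, zetra]

Answer: [pri, smopli_a, vestu/, zetra]
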